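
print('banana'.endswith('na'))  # True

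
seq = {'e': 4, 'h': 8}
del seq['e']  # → {'h': 8}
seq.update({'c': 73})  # {'h': 8, 'c': 73}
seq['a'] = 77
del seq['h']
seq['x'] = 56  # {'c': 73, 'a': 77, 'x': 56}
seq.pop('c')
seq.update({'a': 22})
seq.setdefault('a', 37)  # 22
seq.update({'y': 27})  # {'a': 22, 'x': 56, 'y': 27}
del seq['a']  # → {'x': 56, 'y': 27}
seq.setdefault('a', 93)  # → 93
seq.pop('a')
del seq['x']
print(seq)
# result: {'y': 27}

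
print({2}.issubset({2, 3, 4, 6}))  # True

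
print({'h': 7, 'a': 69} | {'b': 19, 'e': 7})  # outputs {'h': 7, 'a': 69, 'b': 19, 'e': 7}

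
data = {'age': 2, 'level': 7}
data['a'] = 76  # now {'age': 2, 'level': 7, 'a': 76}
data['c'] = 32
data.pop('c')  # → 32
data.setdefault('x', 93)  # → 93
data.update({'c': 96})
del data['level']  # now {'age': 2, 'a': 76, 'x': 93, 'c': 96}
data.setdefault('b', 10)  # 10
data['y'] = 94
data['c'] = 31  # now {'age': 2, 'a': 76, 'x': 93, 'c': 31, 'b': 10, 'y': 94}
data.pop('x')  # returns 93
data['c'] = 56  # {'age': 2, 'a': 76, 'c': 56, 'b': 10, 'y': 94}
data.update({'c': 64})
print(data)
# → {'age': 2, 'a': 76, 'c': 64, 'b': 10, 'y': 94}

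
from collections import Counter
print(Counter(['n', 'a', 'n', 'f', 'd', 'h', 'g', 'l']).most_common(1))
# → [('n', 2)]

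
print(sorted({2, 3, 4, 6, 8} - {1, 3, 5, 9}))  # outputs [2, 4, 6, 8]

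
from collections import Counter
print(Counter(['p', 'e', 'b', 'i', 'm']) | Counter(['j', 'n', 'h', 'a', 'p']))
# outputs Counter({'p': 1, 'e': 1, 'b': 1, 'i': 1, 'm': 1, 'j': 1, 'n': 1, 'h': 1, 'a': 1})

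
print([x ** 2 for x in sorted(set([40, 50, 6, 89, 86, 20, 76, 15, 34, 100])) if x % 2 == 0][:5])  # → [36, 400, 1156, 1600, 2500]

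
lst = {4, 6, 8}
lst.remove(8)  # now {4, 6}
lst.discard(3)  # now {4, 6}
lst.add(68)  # {4, 6, 68}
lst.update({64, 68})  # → {4, 6, 64, 68}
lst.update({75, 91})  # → {4, 6, 64, 68, 75, 91}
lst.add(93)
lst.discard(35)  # {4, 6, 64, 68, 75, 91, 93}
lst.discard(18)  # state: {4, 6, 64, 68, 75, 91, 93}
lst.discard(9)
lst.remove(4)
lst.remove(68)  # {6, 64, 75, 91, 93}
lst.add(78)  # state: {6, 64, 75, 78, 91, 93}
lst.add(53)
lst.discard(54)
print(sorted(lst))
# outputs [6, 53, 64, 75, 78, 91, 93]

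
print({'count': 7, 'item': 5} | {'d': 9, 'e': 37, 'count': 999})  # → {'count': 999, 'item': 5, 'd': 9, 'e': 37}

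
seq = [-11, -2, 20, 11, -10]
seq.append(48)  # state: [-11, -2, 20, 11, -10, 48]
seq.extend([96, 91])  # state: [-11, -2, 20, 11, -10, 48, 96, 91]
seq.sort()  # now [-11, -10, -2, 11, 20, 48, 91, 96]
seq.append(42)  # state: [-11, -10, -2, 11, 20, 48, 91, 96, 42]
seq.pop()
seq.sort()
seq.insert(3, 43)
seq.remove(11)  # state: [-11, -10, -2, 43, 20, 48, 91, 96]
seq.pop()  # 96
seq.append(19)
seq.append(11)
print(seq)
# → [-11, -10, -2, 43, 20, 48, 91, 19, 11]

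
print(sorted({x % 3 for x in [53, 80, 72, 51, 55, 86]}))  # [0, 1, 2]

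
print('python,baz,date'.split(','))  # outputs ['python', 'baz', 'date']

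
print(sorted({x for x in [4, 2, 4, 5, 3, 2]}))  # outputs [2, 3, 4, 5]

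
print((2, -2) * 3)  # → (2, -2, 2, -2, 2, -2)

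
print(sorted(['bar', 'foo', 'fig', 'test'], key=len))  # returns ['bar', 'foo', 'fig', 'test']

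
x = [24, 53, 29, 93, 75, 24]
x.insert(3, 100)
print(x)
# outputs [24, 53, 29, 100, 93, 75, 24]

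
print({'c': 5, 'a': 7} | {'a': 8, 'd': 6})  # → {'c': 5, 'a': 8, 'd': 6}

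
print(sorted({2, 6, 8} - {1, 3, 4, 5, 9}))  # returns [2, 6, 8]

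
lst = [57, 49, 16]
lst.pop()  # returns 16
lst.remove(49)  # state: [57]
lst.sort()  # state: [57]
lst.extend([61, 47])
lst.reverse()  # [47, 61, 57]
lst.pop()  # 57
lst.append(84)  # [47, 61, 84]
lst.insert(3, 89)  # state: [47, 61, 84, 89]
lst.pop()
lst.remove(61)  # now [47, 84]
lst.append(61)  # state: [47, 84, 61]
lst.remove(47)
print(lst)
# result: [84, 61]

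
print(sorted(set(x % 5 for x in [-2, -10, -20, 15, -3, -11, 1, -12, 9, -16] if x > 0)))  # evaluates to [0, 1, 4]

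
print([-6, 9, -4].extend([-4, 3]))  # None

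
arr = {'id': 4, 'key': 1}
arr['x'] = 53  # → {'id': 4, 'key': 1, 'x': 53}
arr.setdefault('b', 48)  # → 48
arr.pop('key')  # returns 1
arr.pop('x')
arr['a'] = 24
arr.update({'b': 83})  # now {'id': 4, 'b': 83, 'a': 24}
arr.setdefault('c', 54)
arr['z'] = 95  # {'id': 4, 'b': 83, 'a': 24, 'c': 54, 'z': 95}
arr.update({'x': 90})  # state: {'id': 4, 'b': 83, 'a': 24, 'c': 54, 'z': 95, 'x': 90}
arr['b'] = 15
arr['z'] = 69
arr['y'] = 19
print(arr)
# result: {'id': 4, 'b': 15, 'a': 24, 'c': 54, 'z': 69, 'x': 90, 'y': 19}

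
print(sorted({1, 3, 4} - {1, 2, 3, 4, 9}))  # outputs []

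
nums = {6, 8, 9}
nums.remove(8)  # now {6, 9}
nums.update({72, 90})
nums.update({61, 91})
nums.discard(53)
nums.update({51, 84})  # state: {6, 9, 51, 61, 72, 84, 90, 91}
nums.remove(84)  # {6, 9, 51, 61, 72, 90, 91}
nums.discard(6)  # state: {9, 51, 61, 72, 90, 91}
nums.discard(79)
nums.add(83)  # {9, 51, 61, 72, 83, 90, 91}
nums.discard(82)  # {9, 51, 61, 72, 83, 90, 91}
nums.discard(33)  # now {9, 51, 61, 72, 83, 90, 91}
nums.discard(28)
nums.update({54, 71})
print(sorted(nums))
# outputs [9, 51, 54, 61, 71, 72, 83, 90, 91]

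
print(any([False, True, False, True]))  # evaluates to True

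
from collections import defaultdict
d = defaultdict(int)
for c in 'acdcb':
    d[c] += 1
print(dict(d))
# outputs {'a': 1, 'c': 2, 'd': 1, 'b': 1}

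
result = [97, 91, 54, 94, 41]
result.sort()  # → [41, 54, 91, 94, 97]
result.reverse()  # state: [97, 94, 91, 54, 41]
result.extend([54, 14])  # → [97, 94, 91, 54, 41, 54, 14]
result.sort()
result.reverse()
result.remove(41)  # [97, 94, 91, 54, 54, 14]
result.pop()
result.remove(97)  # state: [94, 91, 54, 54]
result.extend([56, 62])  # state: [94, 91, 54, 54, 56, 62]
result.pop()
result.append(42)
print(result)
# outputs [94, 91, 54, 54, 56, 42]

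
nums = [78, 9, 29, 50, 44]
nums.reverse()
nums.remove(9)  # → [44, 50, 29, 78]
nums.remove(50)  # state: [44, 29, 78]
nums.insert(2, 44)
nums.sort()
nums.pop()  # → 78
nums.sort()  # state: [29, 44, 44]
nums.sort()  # [29, 44, 44]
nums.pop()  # 44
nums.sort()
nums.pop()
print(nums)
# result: [29]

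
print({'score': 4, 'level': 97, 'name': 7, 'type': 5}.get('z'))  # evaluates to None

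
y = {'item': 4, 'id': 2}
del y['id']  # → {'item': 4}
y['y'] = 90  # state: {'item': 4, 'y': 90}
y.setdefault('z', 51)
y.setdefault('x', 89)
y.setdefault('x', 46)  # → 89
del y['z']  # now {'item': 4, 'y': 90, 'x': 89}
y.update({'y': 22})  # {'item': 4, 'y': 22, 'x': 89}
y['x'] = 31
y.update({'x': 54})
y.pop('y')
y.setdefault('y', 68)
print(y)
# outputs {'item': 4, 'x': 54, 'y': 68}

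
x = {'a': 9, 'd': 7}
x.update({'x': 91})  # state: {'a': 9, 'd': 7, 'x': 91}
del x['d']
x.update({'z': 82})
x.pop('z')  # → 82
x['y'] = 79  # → {'a': 9, 'x': 91, 'y': 79}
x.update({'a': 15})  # {'a': 15, 'x': 91, 'y': 79}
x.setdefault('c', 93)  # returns 93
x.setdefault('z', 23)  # 23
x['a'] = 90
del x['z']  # {'a': 90, 'x': 91, 'y': 79, 'c': 93}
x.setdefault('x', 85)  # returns 91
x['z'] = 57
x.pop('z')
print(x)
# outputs {'a': 90, 'x': 91, 'y': 79, 'c': 93}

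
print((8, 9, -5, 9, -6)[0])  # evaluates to 8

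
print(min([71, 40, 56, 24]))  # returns 24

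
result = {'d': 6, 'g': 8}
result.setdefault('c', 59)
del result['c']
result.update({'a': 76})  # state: {'d': 6, 'g': 8, 'a': 76}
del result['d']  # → {'g': 8, 'a': 76}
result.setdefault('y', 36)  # 36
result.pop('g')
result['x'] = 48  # {'a': 76, 'y': 36, 'x': 48}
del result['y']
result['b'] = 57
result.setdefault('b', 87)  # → 57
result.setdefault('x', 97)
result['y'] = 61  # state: {'a': 76, 'x': 48, 'b': 57, 'y': 61}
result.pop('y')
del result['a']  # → {'x': 48, 'b': 57}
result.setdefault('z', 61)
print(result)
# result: {'x': 48, 'b': 57, 'z': 61}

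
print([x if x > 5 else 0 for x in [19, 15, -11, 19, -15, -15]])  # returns [19, 15, 0, 19, 0, 0]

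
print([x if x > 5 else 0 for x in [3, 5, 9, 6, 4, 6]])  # [0, 0, 9, 6, 0, 6]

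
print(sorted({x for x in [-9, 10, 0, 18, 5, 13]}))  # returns [-9, 0, 5, 10, 13, 18]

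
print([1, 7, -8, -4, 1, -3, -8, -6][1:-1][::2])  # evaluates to [7, -4, -3]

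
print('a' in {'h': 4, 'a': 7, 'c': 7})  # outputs True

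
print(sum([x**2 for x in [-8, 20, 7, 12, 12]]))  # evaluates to 801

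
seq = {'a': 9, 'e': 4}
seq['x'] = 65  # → {'a': 9, 'e': 4, 'x': 65}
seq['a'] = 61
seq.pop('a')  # 61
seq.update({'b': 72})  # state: {'e': 4, 'x': 65, 'b': 72}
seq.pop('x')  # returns 65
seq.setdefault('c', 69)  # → 69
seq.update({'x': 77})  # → {'e': 4, 'b': 72, 'c': 69, 'x': 77}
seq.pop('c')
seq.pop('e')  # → 4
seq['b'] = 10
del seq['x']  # {'b': 10}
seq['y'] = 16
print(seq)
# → {'b': 10, 'y': 16}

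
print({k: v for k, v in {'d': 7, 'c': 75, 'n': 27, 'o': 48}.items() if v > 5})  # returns {'d': 7, 'c': 75, 'n': 27, 'o': 48}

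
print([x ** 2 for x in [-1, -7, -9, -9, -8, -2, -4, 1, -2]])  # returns [1, 49, 81, 81, 64, 4, 16, 1, 4]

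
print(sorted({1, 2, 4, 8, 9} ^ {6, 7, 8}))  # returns [1, 2, 4, 6, 7, 9]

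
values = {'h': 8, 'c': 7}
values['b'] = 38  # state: {'h': 8, 'c': 7, 'b': 38}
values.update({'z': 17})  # {'h': 8, 'c': 7, 'b': 38, 'z': 17}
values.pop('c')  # 7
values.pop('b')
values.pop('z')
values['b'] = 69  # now {'h': 8, 'b': 69}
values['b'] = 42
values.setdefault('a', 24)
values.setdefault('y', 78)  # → 78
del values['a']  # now {'h': 8, 'b': 42, 'y': 78}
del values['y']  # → {'h': 8, 'b': 42}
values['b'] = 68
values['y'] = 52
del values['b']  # {'h': 8, 'y': 52}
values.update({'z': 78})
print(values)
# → {'h': 8, 'y': 52, 'z': 78}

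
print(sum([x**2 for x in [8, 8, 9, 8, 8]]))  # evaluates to 337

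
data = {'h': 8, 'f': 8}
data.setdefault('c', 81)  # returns 81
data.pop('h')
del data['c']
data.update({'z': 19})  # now {'f': 8, 'z': 19}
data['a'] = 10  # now {'f': 8, 'z': 19, 'a': 10}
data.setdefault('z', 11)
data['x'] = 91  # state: {'f': 8, 'z': 19, 'a': 10, 'x': 91}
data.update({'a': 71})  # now {'f': 8, 'z': 19, 'a': 71, 'x': 91}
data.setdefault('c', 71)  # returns 71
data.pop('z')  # 19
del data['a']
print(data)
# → {'f': 8, 'x': 91, 'c': 71}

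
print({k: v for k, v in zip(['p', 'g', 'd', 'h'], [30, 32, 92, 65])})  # {'p': 30, 'g': 32, 'd': 92, 'h': 65}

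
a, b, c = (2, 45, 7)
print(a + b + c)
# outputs 54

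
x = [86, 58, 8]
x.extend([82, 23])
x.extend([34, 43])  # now [86, 58, 8, 82, 23, 34, 43]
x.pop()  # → 43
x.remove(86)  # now [58, 8, 82, 23, 34]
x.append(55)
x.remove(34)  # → [58, 8, 82, 23, 55]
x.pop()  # 55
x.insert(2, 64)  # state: [58, 8, 64, 82, 23]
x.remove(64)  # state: [58, 8, 82, 23]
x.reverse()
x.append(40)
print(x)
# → [23, 82, 8, 58, 40]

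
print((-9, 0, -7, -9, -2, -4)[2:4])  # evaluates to (-7, -9)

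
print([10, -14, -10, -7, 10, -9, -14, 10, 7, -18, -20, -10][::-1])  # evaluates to [-10, -20, -18, 7, 10, -14, -9, 10, -7, -10, -14, 10]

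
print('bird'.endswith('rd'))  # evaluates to True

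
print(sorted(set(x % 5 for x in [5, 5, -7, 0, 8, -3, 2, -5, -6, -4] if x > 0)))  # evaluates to [0, 2, 3]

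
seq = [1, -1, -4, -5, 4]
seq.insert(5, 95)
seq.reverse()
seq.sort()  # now [-5, -4, -1, 1, 4, 95]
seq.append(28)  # [-5, -4, -1, 1, 4, 95, 28]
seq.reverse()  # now [28, 95, 4, 1, -1, -4, -5]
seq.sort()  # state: [-5, -4, -1, 1, 4, 28, 95]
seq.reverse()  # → [95, 28, 4, 1, -1, -4, -5]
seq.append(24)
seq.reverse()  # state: [24, -5, -4, -1, 1, 4, 28, 95]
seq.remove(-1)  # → [24, -5, -4, 1, 4, 28, 95]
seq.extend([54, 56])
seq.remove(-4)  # [24, -5, 1, 4, 28, 95, 54, 56]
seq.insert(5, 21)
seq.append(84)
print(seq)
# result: [24, -5, 1, 4, 28, 21, 95, 54, 56, 84]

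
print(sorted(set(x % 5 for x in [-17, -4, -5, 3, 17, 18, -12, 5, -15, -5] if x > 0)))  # [0, 2, 3]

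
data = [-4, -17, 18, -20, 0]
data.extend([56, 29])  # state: [-4, -17, 18, -20, 0, 56, 29]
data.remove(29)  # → [-4, -17, 18, -20, 0, 56]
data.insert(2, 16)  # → [-4, -17, 16, 18, -20, 0, 56]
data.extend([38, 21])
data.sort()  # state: [-20, -17, -4, 0, 16, 18, 21, 38, 56]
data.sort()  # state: [-20, -17, -4, 0, 16, 18, 21, 38, 56]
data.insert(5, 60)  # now [-20, -17, -4, 0, 16, 60, 18, 21, 38, 56]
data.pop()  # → 56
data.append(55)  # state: [-20, -17, -4, 0, 16, 60, 18, 21, 38, 55]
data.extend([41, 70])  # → [-20, -17, -4, 0, 16, 60, 18, 21, 38, 55, 41, 70]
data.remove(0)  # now [-20, -17, -4, 16, 60, 18, 21, 38, 55, 41, 70]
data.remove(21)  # [-20, -17, -4, 16, 60, 18, 38, 55, 41, 70]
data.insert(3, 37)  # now [-20, -17, -4, 37, 16, 60, 18, 38, 55, 41, 70]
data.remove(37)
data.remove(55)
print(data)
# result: [-20, -17, -4, 16, 60, 18, 38, 41, 70]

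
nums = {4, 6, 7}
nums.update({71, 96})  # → {4, 6, 7, 71, 96}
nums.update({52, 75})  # {4, 6, 7, 52, 71, 75, 96}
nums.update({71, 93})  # {4, 6, 7, 52, 71, 75, 93, 96}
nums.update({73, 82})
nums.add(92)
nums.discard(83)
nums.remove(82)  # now {4, 6, 7, 52, 71, 73, 75, 92, 93, 96}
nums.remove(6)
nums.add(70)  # {4, 7, 52, 70, 71, 73, 75, 92, 93, 96}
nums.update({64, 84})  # {4, 7, 52, 64, 70, 71, 73, 75, 84, 92, 93, 96}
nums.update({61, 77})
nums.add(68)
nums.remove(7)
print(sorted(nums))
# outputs [4, 52, 61, 64, 68, 70, 71, 73, 75, 77, 84, 92, 93, 96]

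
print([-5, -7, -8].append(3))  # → None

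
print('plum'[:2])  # pl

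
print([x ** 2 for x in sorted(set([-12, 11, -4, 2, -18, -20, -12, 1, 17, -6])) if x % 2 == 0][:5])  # [400, 324, 144, 36, 16]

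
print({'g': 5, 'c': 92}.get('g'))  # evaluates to 5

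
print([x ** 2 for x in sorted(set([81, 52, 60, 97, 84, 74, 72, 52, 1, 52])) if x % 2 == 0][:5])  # [2704, 3600, 5184, 5476, 7056]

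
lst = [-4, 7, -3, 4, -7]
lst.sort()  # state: [-7, -4, -3, 4, 7]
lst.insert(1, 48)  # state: [-7, 48, -4, -3, 4, 7]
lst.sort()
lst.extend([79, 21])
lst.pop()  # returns 21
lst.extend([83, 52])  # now [-7, -4, -3, 4, 7, 48, 79, 83, 52]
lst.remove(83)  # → [-7, -4, -3, 4, 7, 48, 79, 52]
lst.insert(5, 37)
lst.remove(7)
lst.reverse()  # [52, 79, 48, 37, 4, -3, -4, -7]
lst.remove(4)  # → [52, 79, 48, 37, -3, -4, -7]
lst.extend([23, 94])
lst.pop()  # 94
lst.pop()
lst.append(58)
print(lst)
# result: [52, 79, 48, 37, -3, -4, -7, 58]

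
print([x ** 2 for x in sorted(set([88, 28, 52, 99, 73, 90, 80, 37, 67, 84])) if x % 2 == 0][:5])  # [784, 2704, 6400, 7056, 7744]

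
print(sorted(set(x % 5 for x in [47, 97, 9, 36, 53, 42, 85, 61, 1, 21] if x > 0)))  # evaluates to [0, 1, 2, 3, 4]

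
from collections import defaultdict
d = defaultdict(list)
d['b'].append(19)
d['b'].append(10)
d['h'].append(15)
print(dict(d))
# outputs {'b': [19, 10], 'h': [15]}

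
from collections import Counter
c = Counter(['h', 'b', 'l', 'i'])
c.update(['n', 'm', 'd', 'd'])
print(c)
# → Counter({'d': 2, 'h': 1, 'b': 1, 'l': 1, 'i': 1, 'n': 1, 'm': 1})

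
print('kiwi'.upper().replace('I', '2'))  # K2W2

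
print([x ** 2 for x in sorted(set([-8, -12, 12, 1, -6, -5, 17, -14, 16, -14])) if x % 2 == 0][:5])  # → [196, 144, 64, 36, 144]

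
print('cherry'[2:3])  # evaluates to e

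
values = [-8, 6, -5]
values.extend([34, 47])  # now [-8, 6, -5, 34, 47]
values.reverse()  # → [47, 34, -5, 6, -8]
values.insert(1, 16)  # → [47, 16, 34, -5, 6, -8]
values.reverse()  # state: [-8, 6, -5, 34, 16, 47]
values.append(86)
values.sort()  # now [-8, -5, 6, 16, 34, 47, 86]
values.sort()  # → [-8, -5, 6, 16, 34, 47, 86]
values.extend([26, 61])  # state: [-8, -5, 6, 16, 34, 47, 86, 26, 61]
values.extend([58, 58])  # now [-8, -5, 6, 16, 34, 47, 86, 26, 61, 58, 58]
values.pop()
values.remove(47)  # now [-8, -5, 6, 16, 34, 86, 26, 61, 58]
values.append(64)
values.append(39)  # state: [-8, -5, 6, 16, 34, 86, 26, 61, 58, 64, 39]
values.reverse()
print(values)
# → [39, 64, 58, 61, 26, 86, 34, 16, 6, -5, -8]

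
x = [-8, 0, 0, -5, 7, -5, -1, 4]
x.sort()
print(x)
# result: [-8, -5, -5, -1, 0, 0, 4, 7]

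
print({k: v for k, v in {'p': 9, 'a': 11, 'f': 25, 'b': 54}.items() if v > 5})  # {'p': 9, 'a': 11, 'f': 25, 'b': 54}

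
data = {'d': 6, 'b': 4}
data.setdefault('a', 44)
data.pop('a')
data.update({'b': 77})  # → {'d': 6, 'b': 77}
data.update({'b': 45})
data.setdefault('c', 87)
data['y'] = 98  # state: {'d': 6, 'b': 45, 'c': 87, 'y': 98}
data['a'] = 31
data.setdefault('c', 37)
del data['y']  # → {'d': 6, 'b': 45, 'c': 87, 'a': 31}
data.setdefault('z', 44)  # 44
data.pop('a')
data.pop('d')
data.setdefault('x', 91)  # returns 91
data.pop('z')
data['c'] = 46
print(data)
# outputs {'b': 45, 'c': 46, 'x': 91}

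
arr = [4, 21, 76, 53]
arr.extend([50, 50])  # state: [4, 21, 76, 53, 50, 50]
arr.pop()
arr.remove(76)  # [4, 21, 53, 50]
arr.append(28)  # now [4, 21, 53, 50, 28]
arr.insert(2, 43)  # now [4, 21, 43, 53, 50, 28]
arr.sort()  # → [4, 21, 28, 43, 50, 53]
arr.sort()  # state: [4, 21, 28, 43, 50, 53]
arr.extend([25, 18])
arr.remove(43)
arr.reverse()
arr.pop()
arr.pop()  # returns 21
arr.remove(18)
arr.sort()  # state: [25, 28, 50, 53]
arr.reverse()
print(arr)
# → [53, 50, 28, 25]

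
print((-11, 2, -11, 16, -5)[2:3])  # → (-11,)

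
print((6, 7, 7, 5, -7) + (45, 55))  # (6, 7, 7, 5, -7, 45, 55)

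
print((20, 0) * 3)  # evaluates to (20, 0, 20, 0, 20, 0)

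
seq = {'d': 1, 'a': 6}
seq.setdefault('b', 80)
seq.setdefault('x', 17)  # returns 17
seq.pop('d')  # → 1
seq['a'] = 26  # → {'a': 26, 'b': 80, 'x': 17}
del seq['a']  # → {'b': 80, 'x': 17}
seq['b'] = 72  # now {'b': 72, 'x': 17}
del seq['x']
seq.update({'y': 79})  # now {'b': 72, 'y': 79}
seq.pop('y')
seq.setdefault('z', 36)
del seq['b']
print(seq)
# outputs {'z': 36}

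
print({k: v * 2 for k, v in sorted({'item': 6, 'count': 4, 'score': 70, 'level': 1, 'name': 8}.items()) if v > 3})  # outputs {'count': 8, 'item': 12, 'name': 16, 'score': 140}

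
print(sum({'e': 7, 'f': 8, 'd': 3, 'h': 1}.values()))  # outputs 19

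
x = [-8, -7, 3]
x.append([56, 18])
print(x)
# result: [-8, -7, 3, [56, 18]]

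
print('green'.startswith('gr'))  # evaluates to True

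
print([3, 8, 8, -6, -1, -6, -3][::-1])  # [-3, -6, -1, -6, 8, 8, 3]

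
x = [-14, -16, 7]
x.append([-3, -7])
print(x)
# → [-14, -16, 7, [-3, -7]]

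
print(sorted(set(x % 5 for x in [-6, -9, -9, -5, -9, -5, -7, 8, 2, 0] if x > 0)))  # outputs [2, 3]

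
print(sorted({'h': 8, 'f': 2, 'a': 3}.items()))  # [('a', 3), ('f', 2), ('h', 8)]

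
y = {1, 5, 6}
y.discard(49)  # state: {1, 5, 6}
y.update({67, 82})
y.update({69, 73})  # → {1, 5, 6, 67, 69, 73, 82}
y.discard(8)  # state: {1, 5, 6, 67, 69, 73, 82}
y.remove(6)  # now {1, 5, 67, 69, 73, 82}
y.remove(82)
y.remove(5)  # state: {1, 67, 69, 73}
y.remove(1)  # {67, 69, 73}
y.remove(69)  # {67, 73}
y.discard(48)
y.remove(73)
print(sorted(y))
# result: [67]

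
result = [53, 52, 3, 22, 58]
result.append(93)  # [53, 52, 3, 22, 58, 93]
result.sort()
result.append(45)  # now [3, 22, 52, 53, 58, 93, 45]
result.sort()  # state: [3, 22, 45, 52, 53, 58, 93]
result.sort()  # [3, 22, 45, 52, 53, 58, 93]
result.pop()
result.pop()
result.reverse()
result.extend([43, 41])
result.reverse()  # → [41, 43, 3, 22, 45, 52, 53]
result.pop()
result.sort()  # [3, 22, 41, 43, 45, 52]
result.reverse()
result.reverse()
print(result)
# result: [3, 22, 41, 43, 45, 52]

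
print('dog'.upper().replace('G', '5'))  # DO5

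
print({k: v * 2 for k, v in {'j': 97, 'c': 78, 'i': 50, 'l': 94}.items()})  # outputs {'j': 194, 'c': 156, 'i': 100, 'l': 188}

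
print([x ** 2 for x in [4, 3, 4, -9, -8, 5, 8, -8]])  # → [16, 9, 16, 81, 64, 25, 64, 64]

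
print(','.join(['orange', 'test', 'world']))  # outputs orange,test,world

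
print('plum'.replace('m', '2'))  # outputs plu2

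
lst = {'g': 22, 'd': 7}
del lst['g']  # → {'d': 7}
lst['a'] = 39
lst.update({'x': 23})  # {'d': 7, 'a': 39, 'x': 23}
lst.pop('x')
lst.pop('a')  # 39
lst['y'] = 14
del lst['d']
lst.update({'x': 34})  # {'y': 14, 'x': 34}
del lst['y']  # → {'x': 34}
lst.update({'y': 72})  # {'x': 34, 'y': 72}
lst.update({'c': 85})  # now {'x': 34, 'y': 72, 'c': 85}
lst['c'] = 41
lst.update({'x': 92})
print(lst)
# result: {'x': 92, 'y': 72, 'c': 41}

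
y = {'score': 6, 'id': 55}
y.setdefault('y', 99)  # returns 99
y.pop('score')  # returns 6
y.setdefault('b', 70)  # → 70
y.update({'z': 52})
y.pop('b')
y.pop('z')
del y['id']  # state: {'y': 99}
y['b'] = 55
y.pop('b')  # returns 55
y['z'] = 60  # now {'y': 99, 'z': 60}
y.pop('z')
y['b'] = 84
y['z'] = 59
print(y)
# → {'y': 99, 'b': 84, 'z': 59}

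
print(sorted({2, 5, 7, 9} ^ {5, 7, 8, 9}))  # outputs [2, 8]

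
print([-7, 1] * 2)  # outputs [-7, 1, -7, 1]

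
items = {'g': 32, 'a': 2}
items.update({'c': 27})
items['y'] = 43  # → {'g': 32, 'a': 2, 'c': 27, 'y': 43}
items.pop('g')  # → 32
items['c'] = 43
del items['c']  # {'a': 2, 'y': 43}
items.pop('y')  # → 43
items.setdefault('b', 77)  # 77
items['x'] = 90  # {'a': 2, 'b': 77, 'x': 90}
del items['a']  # {'b': 77, 'x': 90}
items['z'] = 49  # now {'b': 77, 'x': 90, 'z': 49}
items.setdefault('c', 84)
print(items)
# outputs {'b': 77, 'x': 90, 'z': 49, 'c': 84}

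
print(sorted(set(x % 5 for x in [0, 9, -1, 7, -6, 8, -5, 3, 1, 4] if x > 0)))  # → [1, 2, 3, 4]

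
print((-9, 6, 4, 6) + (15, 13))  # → (-9, 6, 4, 6, 15, 13)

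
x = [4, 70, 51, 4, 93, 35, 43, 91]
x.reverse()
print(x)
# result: [91, 43, 35, 93, 4, 51, 70, 4]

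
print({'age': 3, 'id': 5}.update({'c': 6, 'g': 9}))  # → None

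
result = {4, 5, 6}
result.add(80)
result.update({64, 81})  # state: {4, 5, 6, 64, 80, 81}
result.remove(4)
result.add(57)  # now {5, 6, 57, 64, 80, 81}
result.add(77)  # {5, 6, 57, 64, 77, 80, 81}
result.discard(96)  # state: {5, 6, 57, 64, 77, 80, 81}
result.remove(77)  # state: {5, 6, 57, 64, 80, 81}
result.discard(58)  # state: {5, 6, 57, 64, 80, 81}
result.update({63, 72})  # {5, 6, 57, 63, 64, 72, 80, 81}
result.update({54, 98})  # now {5, 6, 54, 57, 63, 64, 72, 80, 81, 98}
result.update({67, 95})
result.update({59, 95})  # {5, 6, 54, 57, 59, 63, 64, 67, 72, 80, 81, 95, 98}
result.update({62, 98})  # {5, 6, 54, 57, 59, 62, 63, 64, 67, 72, 80, 81, 95, 98}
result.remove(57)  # {5, 6, 54, 59, 62, 63, 64, 67, 72, 80, 81, 95, 98}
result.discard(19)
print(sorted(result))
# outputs [5, 6, 54, 59, 62, 63, 64, 67, 72, 80, 81, 95, 98]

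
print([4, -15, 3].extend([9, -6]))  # None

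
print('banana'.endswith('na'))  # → True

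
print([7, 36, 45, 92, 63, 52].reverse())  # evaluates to None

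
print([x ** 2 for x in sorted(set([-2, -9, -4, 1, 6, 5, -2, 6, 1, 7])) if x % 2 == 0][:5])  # [16, 4, 36]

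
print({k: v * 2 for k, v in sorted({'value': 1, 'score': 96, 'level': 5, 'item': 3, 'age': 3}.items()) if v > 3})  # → {'level': 10, 'score': 192}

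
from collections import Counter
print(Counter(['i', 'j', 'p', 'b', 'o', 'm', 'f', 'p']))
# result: Counter({'p': 2, 'i': 1, 'j': 1, 'b': 1, 'o': 1, 'm': 1, 'f': 1})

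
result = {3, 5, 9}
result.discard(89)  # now {3, 5, 9}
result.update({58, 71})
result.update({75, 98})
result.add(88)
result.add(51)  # {3, 5, 9, 51, 58, 71, 75, 88, 98}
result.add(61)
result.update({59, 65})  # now {3, 5, 9, 51, 58, 59, 61, 65, 71, 75, 88, 98}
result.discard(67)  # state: {3, 5, 9, 51, 58, 59, 61, 65, 71, 75, 88, 98}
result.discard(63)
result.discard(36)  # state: {3, 5, 9, 51, 58, 59, 61, 65, 71, 75, 88, 98}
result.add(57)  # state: {3, 5, 9, 51, 57, 58, 59, 61, 65, 71, 75, 88, 98}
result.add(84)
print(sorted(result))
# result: [3, 5, 9, 51, 57, 58, 59, 61, 65, 71, 75, 84, 88, 98]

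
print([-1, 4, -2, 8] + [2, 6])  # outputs [-1, 4, -2, 8, 2, 6]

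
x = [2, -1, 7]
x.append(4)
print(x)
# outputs [2, -1, 7, 4]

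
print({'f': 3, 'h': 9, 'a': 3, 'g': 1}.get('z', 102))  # 102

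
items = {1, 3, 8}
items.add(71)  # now {1, 3, 8, 71}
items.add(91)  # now {1, 3, 8, 71, 91}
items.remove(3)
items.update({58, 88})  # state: {1, 8, 58, 71, 88, 91}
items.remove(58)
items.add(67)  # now {1, 8, 67, 71, 88, 91}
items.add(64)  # {1, 8, 64, 67, 71, 88, 91}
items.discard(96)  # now {1, 8, 64, 67, 71, 88, 91}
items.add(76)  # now {1, 8, 64, 67, 71, 76, 88, 91}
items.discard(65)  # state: {1, 8, 64, 67, 71, 76, 88, 91}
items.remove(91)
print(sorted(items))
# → [1, 8, 64, 67, 71, 76, 88]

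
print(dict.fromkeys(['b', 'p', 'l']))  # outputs {'b': None, 'p': None, 'l': None}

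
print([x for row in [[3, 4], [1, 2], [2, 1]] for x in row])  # [3, 4, 1, 2, 2, 1]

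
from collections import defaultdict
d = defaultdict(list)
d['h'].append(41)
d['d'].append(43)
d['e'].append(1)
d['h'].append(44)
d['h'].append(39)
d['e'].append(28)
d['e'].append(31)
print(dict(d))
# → {'h': [41, 44, 39], 'd': [43], 'e': [1, 28, 31]}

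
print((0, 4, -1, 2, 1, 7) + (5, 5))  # (0, 4, -1, 2, 1, 7, 5, 5)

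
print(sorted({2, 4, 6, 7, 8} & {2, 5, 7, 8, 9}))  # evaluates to [2, 7, 8]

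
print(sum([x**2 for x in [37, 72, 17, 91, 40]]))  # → 16723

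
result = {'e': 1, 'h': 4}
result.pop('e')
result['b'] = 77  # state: {'h': 4, 'b': 77}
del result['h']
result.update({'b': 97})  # {'b': 97}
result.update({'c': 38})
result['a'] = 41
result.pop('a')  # 41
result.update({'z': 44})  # {'b': 97, 'c': 38, 'z': 44}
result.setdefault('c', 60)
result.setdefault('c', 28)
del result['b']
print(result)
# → {'c': 38, 'z': 44}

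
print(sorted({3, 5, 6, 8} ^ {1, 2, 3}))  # [1, 2, 5, 6, 8]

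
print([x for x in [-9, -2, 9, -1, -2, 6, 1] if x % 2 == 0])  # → [-2, -2, 6]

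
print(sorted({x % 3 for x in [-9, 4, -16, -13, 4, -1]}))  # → [0, 1, 2]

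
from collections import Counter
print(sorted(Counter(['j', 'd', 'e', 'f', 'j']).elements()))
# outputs ['d', 'e', 'f', 'j', 'j']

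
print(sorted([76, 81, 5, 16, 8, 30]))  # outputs [5, 8, 16, 30, 76, 81]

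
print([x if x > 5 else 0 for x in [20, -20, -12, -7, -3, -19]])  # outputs [20, 0, 0, 0, 0, 0]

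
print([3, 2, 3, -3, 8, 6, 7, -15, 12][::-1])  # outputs [12, -15, 7, 6, 8, -3, 3, 2, 3]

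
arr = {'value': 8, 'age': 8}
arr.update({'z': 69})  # {'value': 8, 'age': 8, 'z': 69}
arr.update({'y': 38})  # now {'value': 8, 'age': 8, 'z': 69, 'y': 38}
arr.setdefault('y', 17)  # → 38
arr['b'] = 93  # {'value': 8, 'age': 8, 'z': 69, 'y': 38, 'b': 93}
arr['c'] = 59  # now {'value': 8, 'age': 8, 'z': 69, 'y': 38, 'b': 93, 'c': 59}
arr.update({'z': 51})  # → {'value': 8, 'age': 8, 'z': 51, 'y': 38, 'b': 93, 'c': 59}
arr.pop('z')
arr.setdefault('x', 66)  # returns 66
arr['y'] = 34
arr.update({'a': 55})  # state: {'value': 8, 'age': 8, 'y': 34, 'b': 93, 'c': 59, 'x': 66, 'a': 55}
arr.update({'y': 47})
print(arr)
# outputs {'value': 8, 'age': 8, 'y': 47, 'b': 93, 'c': 59, 'x': 66, 'a': 55}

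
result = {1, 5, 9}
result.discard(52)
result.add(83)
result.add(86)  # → {1, 5, 9, 83, 86}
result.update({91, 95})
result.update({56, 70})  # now {1, 5, 9, 56, 70, 83, 86, 91, 95}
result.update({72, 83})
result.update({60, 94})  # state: {1, 5, 9, 56, 60, 70, 72, 83, 86, 91, 94, 95}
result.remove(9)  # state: {1, 5, 56, 60, 70, 72, 83, 86, 91, 94, 95}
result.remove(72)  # {1, 5, 56, 60, 70, 83, 86, 91, 94, 95}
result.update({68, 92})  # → {1, 5, 56, 60, 68, 70, 83, 86, 91, 92, 94, 95}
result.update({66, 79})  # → {1, 5, 56, 60, 66, 68, 70, 79, 83, 86, 91, 92, 94, 95}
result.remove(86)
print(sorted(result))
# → [1, 5, 56, 60, 66, 68, 70, 79, 83, 91, 92, 94, 95]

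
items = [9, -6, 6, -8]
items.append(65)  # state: [9, -6, 6, -8, 65]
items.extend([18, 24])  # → [9, -6, 6, -8, 65, 18, 24]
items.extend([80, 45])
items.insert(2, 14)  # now [9, -6, 14, 6, -8, 65, 18, 24, 80, 45]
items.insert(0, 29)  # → [29, 9, -6, 14, 6, -8, 65, 18, 24, 80, 45]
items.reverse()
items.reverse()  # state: [29, 9, -6, 14, 6, -8, 65, 18, 24, 80, 45]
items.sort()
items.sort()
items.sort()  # [-8, -6, 6, 9, 14, 18, 24, 29, 45, 65, 80]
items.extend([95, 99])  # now [-8, -6, 6, 9, 14, 18, 24, 29, 45, 65, 80, 95, 99]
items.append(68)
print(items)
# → [-8, -6, 6, 9, 14, 18, 24, 29, 45, 65, 80, 95, 99, 68]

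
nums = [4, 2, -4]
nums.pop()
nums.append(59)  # [4, 2, 59]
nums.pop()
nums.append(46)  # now [4, 2, 46]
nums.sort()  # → [2, 4, 46]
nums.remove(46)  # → [2, 4]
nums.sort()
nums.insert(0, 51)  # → [51, 2, 4]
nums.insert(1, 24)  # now [51, 24, 2, 4]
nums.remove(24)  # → [51, 2, 4]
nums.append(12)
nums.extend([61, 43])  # [51, 2, 4, 12, 61, 43]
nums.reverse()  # [43, 61, 12, 4, 2, 51]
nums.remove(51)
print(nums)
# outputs [43, 61, 12, 4, 2]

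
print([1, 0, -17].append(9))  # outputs None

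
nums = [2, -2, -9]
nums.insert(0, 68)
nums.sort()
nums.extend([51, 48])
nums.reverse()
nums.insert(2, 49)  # [48, 51, 49, 68, 2, -2, -9]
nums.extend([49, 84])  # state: [48, 51, 49, 68, 2, -2, -9, 49, 84]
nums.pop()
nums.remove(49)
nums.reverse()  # [49, -9, -2, 2, 68, 51, 48]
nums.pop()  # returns 48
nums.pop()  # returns 51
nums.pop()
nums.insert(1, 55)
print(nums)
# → [49, 55, -9, -2, 2]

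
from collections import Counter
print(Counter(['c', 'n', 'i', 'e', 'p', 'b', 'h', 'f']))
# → Counter({'c': 1, 'n': 1, 'i': 1, 'e': 1, 'p': 1, 'b': 1, 'h': 1, 'f': 1})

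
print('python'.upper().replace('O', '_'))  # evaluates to PYTH_N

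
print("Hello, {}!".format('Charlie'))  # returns Hello, Charlie!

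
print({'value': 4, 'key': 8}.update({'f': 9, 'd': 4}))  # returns None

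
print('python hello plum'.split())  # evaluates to ['python', 'hello', 'plum']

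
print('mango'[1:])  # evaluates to ango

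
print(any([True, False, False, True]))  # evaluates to True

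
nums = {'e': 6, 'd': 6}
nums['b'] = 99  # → {'e': 6, 'd': 6, 'b': 99}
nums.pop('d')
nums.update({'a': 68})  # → {'e': 6, 'b': 99, 'a': 68}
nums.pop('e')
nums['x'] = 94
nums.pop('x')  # 94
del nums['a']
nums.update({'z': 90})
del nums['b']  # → {'z': 90}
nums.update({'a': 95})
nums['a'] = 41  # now {'z': 90, 'a': 41}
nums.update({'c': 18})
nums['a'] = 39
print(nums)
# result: {'z': 90, 'a': 39, 'c': 18}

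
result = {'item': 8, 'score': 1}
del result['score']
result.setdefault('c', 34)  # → 34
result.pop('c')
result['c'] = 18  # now {'item': 8, 'c': 18}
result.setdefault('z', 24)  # 24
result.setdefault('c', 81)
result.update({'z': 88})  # {'item': 8, 'c': 18, 'z': 88}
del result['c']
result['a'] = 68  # {'item': 8, 'z': 88, 'a': 68}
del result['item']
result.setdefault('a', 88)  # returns 68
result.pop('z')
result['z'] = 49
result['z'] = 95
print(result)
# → {'a': 68, 'z': 95}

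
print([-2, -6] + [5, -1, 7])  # [-2, -6, 5, -1, 7]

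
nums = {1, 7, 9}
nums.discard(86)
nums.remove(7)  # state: {1, 9}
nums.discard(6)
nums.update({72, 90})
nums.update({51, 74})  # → {1, 9, 51, 72, 74, 90}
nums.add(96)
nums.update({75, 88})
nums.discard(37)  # {1, 9, 51, 72, 74, 75, 88, 90, 96}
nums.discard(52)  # {1, 9, 51, 72, 74, 75, 88, 90, 96}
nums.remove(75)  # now {1, 9, 51, 72, 74, 88, 90, 96}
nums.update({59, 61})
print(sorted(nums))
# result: [1, 9, 51, 59, 61, 72, 74, 88, 90, 96]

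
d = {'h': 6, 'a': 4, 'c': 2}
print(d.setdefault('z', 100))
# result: 100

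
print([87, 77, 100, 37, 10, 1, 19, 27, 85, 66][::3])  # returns [87, 37, 19, 66]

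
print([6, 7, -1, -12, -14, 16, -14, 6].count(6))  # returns 2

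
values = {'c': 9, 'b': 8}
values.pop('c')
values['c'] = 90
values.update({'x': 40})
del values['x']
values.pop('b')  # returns 8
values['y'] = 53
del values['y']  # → {'c': 90}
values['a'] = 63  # {'c': 90, 'a': 63}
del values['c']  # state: {'a': 63}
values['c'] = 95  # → {'a': 63, 'c': 95}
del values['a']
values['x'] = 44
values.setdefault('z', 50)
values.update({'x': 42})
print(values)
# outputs {'c': 95, 'x': 42, 'z': 50}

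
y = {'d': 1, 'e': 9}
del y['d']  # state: {'e': 9}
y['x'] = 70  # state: {'e': 9, 'x': 70}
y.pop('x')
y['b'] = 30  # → {'e': 9, 'b': 30}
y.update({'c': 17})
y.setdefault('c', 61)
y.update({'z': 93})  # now {'e': 9, 'b': 30, 'c': 17, 'z': 93}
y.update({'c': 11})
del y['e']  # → {'b': 30, 'c': 11, 'z': 93}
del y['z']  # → {'b': 30, 'c': 11}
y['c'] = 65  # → {'b': 30, 'c': 65}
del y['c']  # {'b': 30}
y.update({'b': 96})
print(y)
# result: {'b': 96}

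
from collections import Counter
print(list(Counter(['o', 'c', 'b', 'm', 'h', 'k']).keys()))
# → ['o', 'c', 'b', 'm', 'h', 'k']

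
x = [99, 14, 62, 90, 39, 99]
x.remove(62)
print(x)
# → [99, 14, 90, 39, 99]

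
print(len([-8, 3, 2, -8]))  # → 4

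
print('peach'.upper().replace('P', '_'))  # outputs _EACH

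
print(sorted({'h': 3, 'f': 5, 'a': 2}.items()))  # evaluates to [('a', 2), ('f', 5), ('h', 3)]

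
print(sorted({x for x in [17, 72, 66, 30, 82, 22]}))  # [17, 22, 30, 66, 72, 82]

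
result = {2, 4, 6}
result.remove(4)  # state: {2, 6}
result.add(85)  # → {2, 6, 85}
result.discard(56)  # {2, 6, 85}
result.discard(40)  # {2, 6, 85}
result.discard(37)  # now {2, 6, 85}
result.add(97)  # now {2, 6, 85, 97}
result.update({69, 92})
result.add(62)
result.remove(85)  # {2, 6, 62, 69, 92, 97}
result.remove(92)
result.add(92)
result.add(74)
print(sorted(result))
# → [2, 6, 62, 69, 74, 92, 97]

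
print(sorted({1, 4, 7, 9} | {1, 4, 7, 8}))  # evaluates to [1, 4, 7, 8, 9]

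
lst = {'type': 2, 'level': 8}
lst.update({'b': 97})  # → {'type': 2, 'level': 8, 'b': 97}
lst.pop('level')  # 8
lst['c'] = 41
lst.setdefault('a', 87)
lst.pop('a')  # 87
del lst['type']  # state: {'b': 97, 'c': 41}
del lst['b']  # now {'c': 41}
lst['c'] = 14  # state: {'c': 14}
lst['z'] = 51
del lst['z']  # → {'c': 14}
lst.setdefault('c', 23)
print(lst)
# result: {'c': 14}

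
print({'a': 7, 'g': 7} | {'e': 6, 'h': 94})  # {'a': 7, 'g': 7, 'e': 6, 'h': 94}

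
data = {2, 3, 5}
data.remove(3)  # {2, 5}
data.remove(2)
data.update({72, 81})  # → {5, 72, 81}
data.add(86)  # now {5, 72, 81, 86}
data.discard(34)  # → {5, 72, 81, 86}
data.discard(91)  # {5, 72, 81, 86}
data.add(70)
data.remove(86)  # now {5, 70, 72, 81}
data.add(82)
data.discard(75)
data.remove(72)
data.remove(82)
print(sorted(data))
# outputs [5, 70, 81]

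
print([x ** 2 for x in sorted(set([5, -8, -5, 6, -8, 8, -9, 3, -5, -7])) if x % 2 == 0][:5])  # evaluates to [64, 36, 64]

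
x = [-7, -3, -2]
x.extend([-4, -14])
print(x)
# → [-7, -3, -2, -4, -14]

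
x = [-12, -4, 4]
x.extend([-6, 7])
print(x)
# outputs [-12, -4, 4, -6, 7]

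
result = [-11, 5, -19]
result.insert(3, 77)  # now [-11, 5, -19, 77]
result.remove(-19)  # [-11, 5, 77]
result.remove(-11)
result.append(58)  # [5, 77, 58]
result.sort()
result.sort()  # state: [5, 58, 77]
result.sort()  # [5, 58, 77]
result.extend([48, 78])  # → [5, 58, 77, 48, 78]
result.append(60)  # [5, 58, 77, 48, 78, 60]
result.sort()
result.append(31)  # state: [5, 48, 58, 60, 77, 78, 31]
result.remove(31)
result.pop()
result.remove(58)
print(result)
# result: [5, 48, 60, 77]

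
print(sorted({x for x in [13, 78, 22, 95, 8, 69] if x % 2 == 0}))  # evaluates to [8, 22, 78]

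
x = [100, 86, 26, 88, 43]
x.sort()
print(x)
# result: [26, 43, 86, 88, 100]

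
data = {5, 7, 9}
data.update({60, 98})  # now {5, 7, 9, 60, 98}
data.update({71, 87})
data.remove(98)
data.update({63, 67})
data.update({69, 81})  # {5, 7, 9, 60, 63, 67, 69, 71, 81, 87}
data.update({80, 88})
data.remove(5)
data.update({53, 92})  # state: {7, 9, 53, 60, 63, 67, 69, 71, 80, 81, 87, 88, 92}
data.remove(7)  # {9, 53, 60, 63, 67, 69, 71, 80, 81, 87, 88, 92}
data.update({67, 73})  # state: {9, 53, 60, 63, 67, 69, 71, 73, 80, 81, 87, 88, 92}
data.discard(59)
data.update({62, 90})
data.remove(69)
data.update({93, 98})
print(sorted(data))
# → [9, 53, 60, 62, 63, 67, 71, 73, 80, 81, 87, 88, 90, 92, 93, 98]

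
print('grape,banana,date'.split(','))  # ['grape', 'banana', 'date']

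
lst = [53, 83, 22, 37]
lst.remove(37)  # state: [53, 83, 22]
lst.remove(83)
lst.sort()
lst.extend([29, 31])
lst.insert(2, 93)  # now [22, 53, 93, 29, 31]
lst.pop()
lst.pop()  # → 29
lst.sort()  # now [22, 53, 93]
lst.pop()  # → 93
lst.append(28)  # [22, 53, 28]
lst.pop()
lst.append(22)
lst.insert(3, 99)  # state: [22, 53, 22, 99]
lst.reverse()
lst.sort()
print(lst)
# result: [22, 22, 53, 99]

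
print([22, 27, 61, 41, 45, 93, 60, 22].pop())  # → 22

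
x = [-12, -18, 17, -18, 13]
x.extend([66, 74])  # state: [-12, -18, 17, -18, 13, 66, 74]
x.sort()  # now [-18, -18, -12, 13, 17, 66, 74]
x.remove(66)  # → [-18, -18, -12, 13, 17, 74]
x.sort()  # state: [-18, -18, -12, 13, 17, 74]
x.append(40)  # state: [-18, -18, -12, 13, 17, 74, 40]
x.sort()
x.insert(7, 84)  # [-18, -18, -12, 13, 17, 40, 74, 84]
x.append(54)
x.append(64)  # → [-18, -18, -12, 13, 17, 40, 74, 84, 54, 64]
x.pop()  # 64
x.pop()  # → 54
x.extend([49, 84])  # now [-18, -18, -12, 13, 17, 40, 74, 84, 49, 84]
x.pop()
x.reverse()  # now [49, 84, 74, 40, 17, 13, -12, -18, -18]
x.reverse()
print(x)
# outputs [-18, -18, -12, 13, 17, 40, 74, 84, 49]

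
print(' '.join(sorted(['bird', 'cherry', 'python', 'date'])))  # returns bird cherry date python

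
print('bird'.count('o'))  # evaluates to 0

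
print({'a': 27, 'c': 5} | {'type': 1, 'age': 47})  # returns {'a': 27, 'c': 5, 'type': 1, 'age': 47}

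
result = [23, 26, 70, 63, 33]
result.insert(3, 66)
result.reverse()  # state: [33, 63, 66, 70, 26, 23]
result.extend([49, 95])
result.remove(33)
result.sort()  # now [23, 26, 49, 63, 66, 70, 95]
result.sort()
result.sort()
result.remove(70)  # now [23, 26, 49, 63, 66, 95]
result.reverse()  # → [95, 66, 63, 49, 26, 23]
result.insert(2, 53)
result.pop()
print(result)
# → [95, 66, 53, 63, 49, 26]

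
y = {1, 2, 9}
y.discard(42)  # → {1, 2, 9}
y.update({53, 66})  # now {1, 2, 9, 53, 66}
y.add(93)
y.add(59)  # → {1, 2, 9, 53, 59, 66, 93}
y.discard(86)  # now {1, 2, 9, 53, 59, 66, 93}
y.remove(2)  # {1, 9, 53, 59, 66, 93}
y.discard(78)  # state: {1, 9, 53, 59, 66, 93}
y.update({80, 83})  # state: {1, 9, 53, 59, 66, 80, 83, 93}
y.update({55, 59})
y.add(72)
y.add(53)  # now {1, 9, 53, 55, 59, 66, 72, 80, 83, 93}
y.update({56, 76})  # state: {1, 9, 53, 55, 56, 59, 66, 72, 76, 80, 83, 93}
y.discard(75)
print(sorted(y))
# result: [1, 9, 53, 55, 56, 59, 66, 72, 76, 80, 83, 93]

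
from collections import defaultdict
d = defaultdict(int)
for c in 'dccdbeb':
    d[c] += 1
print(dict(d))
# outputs {'d': 2, 'c': 2, 'b': 2, 'e': 1}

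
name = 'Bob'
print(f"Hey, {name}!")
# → Hey, Bob!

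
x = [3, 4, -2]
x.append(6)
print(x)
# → [3, 4, -2, 6]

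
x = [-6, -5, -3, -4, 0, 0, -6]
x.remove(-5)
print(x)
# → [-6, -3, -4, 0, 0, -6]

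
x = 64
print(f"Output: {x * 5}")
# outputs Output: 320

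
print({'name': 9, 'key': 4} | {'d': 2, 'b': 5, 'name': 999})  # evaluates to {'name': 999, 'key': 4, 'd': 2, 'b': 5}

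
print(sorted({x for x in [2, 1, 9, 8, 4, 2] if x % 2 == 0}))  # [2, 4, 8]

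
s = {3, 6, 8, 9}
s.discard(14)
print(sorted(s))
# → [3, 6, 8, 9]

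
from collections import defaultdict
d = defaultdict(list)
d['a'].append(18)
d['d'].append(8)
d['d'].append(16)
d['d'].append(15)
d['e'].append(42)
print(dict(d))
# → {'a': [18], 'd': [8, 16, 15], 'e': [42]}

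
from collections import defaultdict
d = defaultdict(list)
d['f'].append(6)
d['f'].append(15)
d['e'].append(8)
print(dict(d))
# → {'f': [6, 15], 'e': [8]}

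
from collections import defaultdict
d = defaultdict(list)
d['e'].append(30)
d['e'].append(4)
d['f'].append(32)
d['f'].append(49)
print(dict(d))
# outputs {'e': [30, 4], 'f': [32, 49]}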